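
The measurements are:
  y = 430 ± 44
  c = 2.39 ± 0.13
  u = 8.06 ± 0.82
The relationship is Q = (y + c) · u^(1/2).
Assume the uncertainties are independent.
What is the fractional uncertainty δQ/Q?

0.114

Let w = y + c = 432. δw = √(δy² + δc²) = √(1940 + 0.0169) = 44.0, so δw/w = 0.102.
Q is then a monomial in w, u:
δQ/Q = √((δw/w)² + (½·δu/u)²) = √(0.0104 + 0.00259) = 0.114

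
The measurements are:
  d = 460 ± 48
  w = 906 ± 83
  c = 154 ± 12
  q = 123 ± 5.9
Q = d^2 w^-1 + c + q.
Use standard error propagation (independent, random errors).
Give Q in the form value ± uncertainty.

511 ± 54.9

Let p = d^2·w^-1 = 234. δp/p = √((2·δd/d)² + (-1·δw/w)²) = √(0.0436 + 0.00839) = 0.228, so δp = 53.2.
Q = p + c + q: δQ = √(δp² + δc² + δq²) = √(2830 + 144 + 34.8) = 54.9
Q = 511.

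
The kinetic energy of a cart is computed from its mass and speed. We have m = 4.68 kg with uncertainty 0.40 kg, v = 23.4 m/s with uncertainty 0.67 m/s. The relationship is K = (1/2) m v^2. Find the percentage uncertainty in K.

10.3%

K is a product of powers, so relative uncertainties combine in quadrature:
  (1·δm/m)² = (1×0.0855)² = 0.00731;  (2·δv/v)² = (2×0.0286)² = 0.00328
δK/K = √(0.0106) = 0.103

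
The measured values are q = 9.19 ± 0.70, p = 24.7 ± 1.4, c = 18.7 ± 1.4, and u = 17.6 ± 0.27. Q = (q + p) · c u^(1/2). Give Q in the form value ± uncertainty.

Let w = q + p = 33.9. δw = √(δq² + δp²) = √(0.490 + 1.96) = 1.57, so δw/w = 0.0462.
Q is then a monomial in w, c, u:
δQ/Q = √((δw/w)² + (1·δc/c)² + (½·δu/u)²) = √(0.00213 + 0.00560 + 5.88e-05) = 0.0883
Q = 2660, so δQ = 0.0883 × 2660 = 235.

2660 ± 235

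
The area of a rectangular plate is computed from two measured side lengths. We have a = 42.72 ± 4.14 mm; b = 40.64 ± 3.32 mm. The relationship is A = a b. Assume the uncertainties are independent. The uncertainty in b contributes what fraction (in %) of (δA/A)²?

(δA/A)² = (1·δa/a)² + (1·δb/b)²
  a term: (1×0.0969)² = 0.00939
  b term: (1×0.0817)² = 0.00667
Total = 0.0161. Share from b = 0.00667/0.0161 = 0.415.

41.5%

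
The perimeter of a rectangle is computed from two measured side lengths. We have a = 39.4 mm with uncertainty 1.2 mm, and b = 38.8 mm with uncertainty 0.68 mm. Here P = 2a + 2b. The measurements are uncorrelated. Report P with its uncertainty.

P is a linear combination, so absolute uncertainties add in quadrature:
  (2·δa)² = 5.76;  (2·δb)² = 1.85
δP = √(7.61) = 2.76 mm
P = 156 mm.

156 ± 2.76 mm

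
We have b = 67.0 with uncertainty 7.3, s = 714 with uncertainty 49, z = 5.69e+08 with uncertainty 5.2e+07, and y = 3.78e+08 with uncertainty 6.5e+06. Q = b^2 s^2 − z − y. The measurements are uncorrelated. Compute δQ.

Let p = b^2·s^2 = 2.29e+09. δp/p = √((2·δb/b)² + (2·δs/s)²) = √(0.0475 + 0.0188) = 0.258, so δp = 5.89e+08.
Q = p − z − y: δQ = √(δp² + δz² + δy²) = √(3.47e+17 + 2.7e+15 + 4.22e+13) = 5.92e+08

5.92e+08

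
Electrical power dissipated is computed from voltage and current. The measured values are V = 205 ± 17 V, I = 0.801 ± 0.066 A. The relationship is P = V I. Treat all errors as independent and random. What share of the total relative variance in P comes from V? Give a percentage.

50.3%

(δP/P)² = (1·δV/V)² + (1·δI/I)²
  V term: (1×0.0829)² = 0.00688
  I term: (1×0.0824)² = 0.00679
Total = 0.0137. Share from V = 0.00688/0.0137 = 0.503.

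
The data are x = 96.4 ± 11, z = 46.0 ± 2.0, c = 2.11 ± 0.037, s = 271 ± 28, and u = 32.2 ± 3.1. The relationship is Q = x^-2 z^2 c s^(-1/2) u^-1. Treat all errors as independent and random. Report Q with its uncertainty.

0.000906 ± 0.000243

Products/powers → add relative errors in quadrature, weighted by exponent:
  (-2·δx/x)² = (-2×0.114)² = 0.0521;  (2·δz/z)² = (2×0.0435)² = 0.00756;  (1·δc/c)² = (1×0.0175)² = 0.000307;  (−½·δs/s)² = (-0.5×0.103)² = 0.00267;  (-1·δu/u)² = (-1×0.0963)² = 0.00927
δQ/Q = √(0.0719) = 0.268
Q = 0.000906, so δQ = 0.268 × 0.000906 = 0.000243.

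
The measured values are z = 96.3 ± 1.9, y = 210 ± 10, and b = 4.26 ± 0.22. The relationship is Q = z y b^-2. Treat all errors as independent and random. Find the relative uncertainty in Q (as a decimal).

For a monomial Q ∝ z, y, b^-2, fractional errors add in quadrature:
  (1·δz/z)² = (1×0.0197)² = 0.000389;  (1·δy/y)² = (1×0.0476)² = 0.00227;  (-2·δb/b)² = (-2×0.0516)² = 0.0107
δQ/Q = √(0.0133) = 0.115

0.115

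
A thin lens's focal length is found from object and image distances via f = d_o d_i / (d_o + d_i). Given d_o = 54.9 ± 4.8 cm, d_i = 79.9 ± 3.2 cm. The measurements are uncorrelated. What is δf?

∂f/∂d_o = (d_i/(d_o+d_i))² = 0.351;  ∂f/∂d_i = (d_o/(d_o+d_i))² = 0.166
δf = √((∂f/∂d_o · δd_o)² + (∂f/∂d_i · δd_i)²) = √(2.84 + 0.282) = 1.77 cm

1.77 cm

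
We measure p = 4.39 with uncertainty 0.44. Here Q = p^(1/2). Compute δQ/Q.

Products/powers → add relative errors in quadrature, weighted by exponent:
  (½·δp/p)² = (0.5×0.100)² = 0.00251
δQ/Q = √(0.00251) = 0.0501

0.0501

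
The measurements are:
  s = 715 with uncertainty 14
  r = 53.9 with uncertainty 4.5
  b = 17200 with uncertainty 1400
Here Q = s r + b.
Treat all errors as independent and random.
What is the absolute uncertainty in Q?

3590

Let p = s·r = 38500. δp/p = √((1·δs/s)² + (1·δr/r)²) = √(0.000383 + 0.00697) = 0.0858, so δp = 3300.
Q = p + b: δQ = √(δp² + δb²) = √(1.09e+07 + 1.96e+06) = 3590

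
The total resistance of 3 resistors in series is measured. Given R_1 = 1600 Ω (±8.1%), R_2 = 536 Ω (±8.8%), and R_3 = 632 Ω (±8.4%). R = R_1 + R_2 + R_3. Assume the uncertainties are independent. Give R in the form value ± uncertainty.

Sums and differences: (δR)² = Σ (cᵢ δxᵢ)².
  (δR_1)² = 16800;  (δR_2)² = 2220;  (δR_3)² = 2820
δR = √(21800) = 148 Ω
R = 2770 Ω.

2770 ± 148 Ω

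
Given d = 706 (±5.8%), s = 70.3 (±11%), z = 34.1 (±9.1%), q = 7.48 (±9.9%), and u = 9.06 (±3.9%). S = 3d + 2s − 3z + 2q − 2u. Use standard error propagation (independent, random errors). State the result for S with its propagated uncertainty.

2150 ± 124

Sums and differences: (δS)² = Σ (cᵢ δxᵢ)².
  (3·δd)² = 15100;  (2·δs)² = 239;  (3·δz)² = 86.7;  (2·δq)² = 2.19;  (2·δu)² = 0.499
δS = √(15400) = 124
S = 2150.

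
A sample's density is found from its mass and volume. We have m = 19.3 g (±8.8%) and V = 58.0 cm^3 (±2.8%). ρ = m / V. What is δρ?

0.0307 g/cm^3

Products/powers → add relative errors in quadrature, weighted by exponent:
  (1·δm/m)² = (1×0.0880)² = 0.00774;  (-1·δV/V)² = (-1×0.0280)² = 0.000784
δρ/ρ = √(0.00853) = 0.0923
ρ = 0.333 g/cm^3, so δρ = 0.0923 × 0.333 = 0.0307 g/cm^3.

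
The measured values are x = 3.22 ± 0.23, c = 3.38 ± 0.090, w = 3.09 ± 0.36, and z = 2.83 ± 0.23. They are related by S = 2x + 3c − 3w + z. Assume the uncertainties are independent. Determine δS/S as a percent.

12.1%

For a sum/difference, combine absolute errors in quadrature:
  (2·δx)² = 0.212;  (3·δc)² = 0.0729;  (3·δw)² = 1.17;  (δz)² = 0.0529
δS = √(1.50) = 1.23
S = 10.1, so δS/S = 1.23/10.1 = 0.121.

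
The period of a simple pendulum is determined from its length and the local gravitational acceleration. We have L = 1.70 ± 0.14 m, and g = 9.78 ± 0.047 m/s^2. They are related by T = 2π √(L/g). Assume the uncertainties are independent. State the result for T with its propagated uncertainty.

2.62 ± 0.108 s

Relative error in a monomial: (δT/T)² = Σ (nᵢ · δxᵢ/xᵢ)².
  (½·δL/L)² = (0.5×0.0824)² = 0.00170;  (−½·δg/g)² = (-0.5×0.00481)² = 5.77e-06
δT/T = √(0.00170) = 0.0412
T = 2.62 s, so δT = 0.0412 × 2.62 = 0.108 s.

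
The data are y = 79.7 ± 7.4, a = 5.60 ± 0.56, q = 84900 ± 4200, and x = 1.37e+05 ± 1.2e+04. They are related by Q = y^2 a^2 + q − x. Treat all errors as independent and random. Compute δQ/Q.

0.380

Let p = y^2·a^2 = 1.99e+05. δp/p = √((2·δy/y)² + (2·δa/a)²) = √(0.0345 + 0.0400) = 0.273, so δp = 54400.
Q = p + q − x: δQ = √(δp² + δq² + δx²) = √(2.96e+09 + 1.76e+07 + 1.44e+08) = 55800
Q = 1.47e+05, so δQ/Q = 55800/1.47e+05 = 0.380.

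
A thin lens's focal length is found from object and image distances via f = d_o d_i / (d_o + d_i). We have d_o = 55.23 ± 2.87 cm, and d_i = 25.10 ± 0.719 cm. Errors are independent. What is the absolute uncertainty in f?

0.440 cm

∂f/∂d_o = (d_i/(d_o+d_i))² = 0.0976;  ∂f/∂d_i = (d_o/(d_o+d_i))² = 0.473
δf = √((∂f/∂d_o · δd_o)² + (∂f/∂d_i · δd_i)²) = √(0.0785 + 0.116) = 0.440 cm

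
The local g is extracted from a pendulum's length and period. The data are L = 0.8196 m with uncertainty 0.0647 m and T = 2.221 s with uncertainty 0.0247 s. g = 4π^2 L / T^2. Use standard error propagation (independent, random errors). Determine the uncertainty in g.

Since g is a product/quotient, work with relative uncertainties:
  (1·δL/L)² = (1×0.0789)² = 0.00623;  (-2·δT/T)² = (-2×0.0111)² = 0.000495
δg/g = √(0.00673) = 0.0820
g = 6.559 m/s^2, so δg = 0.0820 × 6.559 = 0.538 m/s^2.

0.538 m/s^2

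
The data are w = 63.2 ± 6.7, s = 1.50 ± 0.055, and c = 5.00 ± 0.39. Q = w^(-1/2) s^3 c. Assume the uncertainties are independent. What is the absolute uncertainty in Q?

0.308

Since Q is a product/quotient, work with relative uncertainties:
  (−½·δw/w)² = (-0.5×0.106)² = 0.00281;  (3·δs/s)² = (3×0.0367)² = 0.0121;  (1·δc/c)² = (1×0.0780)² = 0.00608
δQ/Q = √(0.0210) = 0.145
Q = 2.12, so δQ = 0.145 × 2.12 = 0.308.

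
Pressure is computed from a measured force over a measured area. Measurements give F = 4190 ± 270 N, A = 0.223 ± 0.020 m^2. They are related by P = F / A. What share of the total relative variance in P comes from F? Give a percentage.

34.0%

(δP/P)² = (1·δF/F)² + (-1·δA/A)²
  F term: (1×0.0644)² = 0.00415
  A term: (-1×0.0897)² = 0.00804
Total = 0.0122. Share from F = 0.00415/0.0122 = 0.340.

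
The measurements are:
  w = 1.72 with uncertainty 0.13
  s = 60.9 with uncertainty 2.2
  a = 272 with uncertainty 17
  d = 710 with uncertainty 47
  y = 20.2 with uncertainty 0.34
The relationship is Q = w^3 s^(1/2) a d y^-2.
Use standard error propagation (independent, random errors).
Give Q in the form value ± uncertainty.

18800 ± 4650

Products/powers → add relative errors in quadrature, weighted by exponent:
  (3·δw/w)² = (3×0.0756)² = 0.0514;  (½·δs/s)² = (0.5×0.0361)² = 0.000326;  (1·δa/a)² = (1×0.0625)² = 0.00391;  (1·δd/d)² = (1×0.0662)² = 0.00438;  (-2·δy/y)² = (-2×0.0168)² = 0.00113
δQ/Q = √(0.0612) = 0.247
Q = 18800, so δQ = 0.247 × 18800 = 4650.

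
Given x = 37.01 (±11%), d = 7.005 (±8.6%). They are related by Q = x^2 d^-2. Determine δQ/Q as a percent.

27.9%

Each factor contributes (exponent × relative error)² to (δQ/Q)²:
  (2·δx/x)² = (2×0.110)² = 0.0484;  (-2·δd/d)² = (-2×0.0860)² = 0.0296
δQ/Q = √(0.0780) = 0.279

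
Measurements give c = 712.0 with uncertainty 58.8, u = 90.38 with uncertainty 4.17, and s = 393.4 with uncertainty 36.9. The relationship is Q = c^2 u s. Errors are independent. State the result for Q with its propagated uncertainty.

Since Q is a product/quotient, work with relative uncertainties:
  (2·δc/c)² = (2×0.0826)² = 0.0273;  (1·δu/u)² = (1×0.0461)² = 0.00213;  (1·δs/s)² = (1×0.0938)² = 0.00880
δQ/Q = √(0.0382) = 0.195
Q = 1.802e+10, so δQ = 0.195 × 1.802e+10 = 3.52e+09.

(1.802 ± 0.352) × 10^10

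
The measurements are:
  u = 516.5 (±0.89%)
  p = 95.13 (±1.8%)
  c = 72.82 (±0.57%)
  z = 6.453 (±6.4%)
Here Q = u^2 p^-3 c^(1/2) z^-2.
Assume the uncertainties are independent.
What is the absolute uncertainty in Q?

0.00890

Relative error in a monomial: (δQ/Q)² = Σ (nᵢ · δxᵢ/xᵢ)².
  (2·δu/u)² = (2×0.00890)² = 0.000317;  (-3·δp/p)² = (-3×0.0180)² = 0.00292;  (½·δc/c)² = (0.5×0.00570)² = 8.12e-06;  (-2·δz/z)² = (-2×0.0640)² = 0.0164
δQ/Q = √(0.0196) = 0.140
Q = 0.06350, so δQ = 0.140 × 0.06350 = 0.00890.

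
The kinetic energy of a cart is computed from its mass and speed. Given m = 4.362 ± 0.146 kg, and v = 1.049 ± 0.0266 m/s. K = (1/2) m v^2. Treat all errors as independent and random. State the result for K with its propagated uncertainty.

2.400 ± 0.146 J

Relative error in a monomial: (δK/K)² = Σ (nᵢ · δxᵢ/xᵢ)².
  (1·δm/m)² = (1×0.0335)² = 0.00112;  (2·δv/v)² = (2×0.0254)² = 0.00257
δK/K = √(0.00369) = 0.0608
K = 2.400 J, so δK = 0.0608 × 2.400 = 0.146 J.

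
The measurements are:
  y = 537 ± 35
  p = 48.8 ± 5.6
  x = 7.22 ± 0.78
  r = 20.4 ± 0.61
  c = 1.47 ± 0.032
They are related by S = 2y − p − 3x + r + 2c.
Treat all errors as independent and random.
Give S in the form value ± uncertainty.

S is a linear combination, so absolute uncertainties add in quadrature:
  (2·δy)² = 4900;  (δp)² = 31.4;  (3·δx)² = 5.48;  (δr)² = 0.372;  (2·δc)² = 0.00410
δS = √(4940) = 70.3
S = 1030.

1030 ± 70.3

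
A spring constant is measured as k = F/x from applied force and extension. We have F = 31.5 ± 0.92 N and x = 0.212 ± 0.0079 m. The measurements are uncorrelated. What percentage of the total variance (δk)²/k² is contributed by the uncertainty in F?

(δk/k)² = (1·δF/F)² + (-1·δx/x)²
  F term: (1×0.0292)² = 0.000853
  x term: (-1×0.0373)² = 0.00139
Total = 0.00224. Share from F = 0.000853/0.00224 = 0.381.

38.1%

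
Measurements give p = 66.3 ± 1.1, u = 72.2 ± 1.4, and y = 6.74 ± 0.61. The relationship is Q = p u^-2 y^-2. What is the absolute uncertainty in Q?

5.2e-05

Relative error in a monomial: (δQ/Q)² = Σ (nᵢ · δxᵢ/xᵢ)².
  (1·δp/p)² = (1×0.0166)² = 0.000275;  (-2·δu/u)² = (-2×0.0194)² = 0.00150;  (-2·δy/y)² = (-2×0.0905)² = 0.0328
δQ/Q = √(0.0345) = 0.186
Q = 0.000280, so δQ = 0.186 × 0.000280 = 5.2e-05.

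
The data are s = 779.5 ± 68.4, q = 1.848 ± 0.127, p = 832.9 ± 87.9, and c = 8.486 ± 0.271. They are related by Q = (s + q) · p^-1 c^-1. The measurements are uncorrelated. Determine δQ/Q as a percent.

14.1%

Let u = s + q = 781.3. δu = √(δs² + δq²) = √(4680 + 0.0161) = 68.4, so δu/u = 0.0875.
Q is then a monomial in u, p, c:
δQ/Q = √((δu/u)² + (-1·δp/p)² + (-1·δc/c)²) = √(0.00766 + 0.0111 + 0.00102) = 0.141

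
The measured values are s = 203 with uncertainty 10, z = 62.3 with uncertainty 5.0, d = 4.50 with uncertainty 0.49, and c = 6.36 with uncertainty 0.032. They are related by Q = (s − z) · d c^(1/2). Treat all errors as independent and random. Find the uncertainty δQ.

Let u = s − z = 141. δu = √(δs² + δz²) = √(100 + 25.0) = 11.2, so δu/u = 0.0795.
Q is then a monomial in u, d, c:
δQ/Q = √((δu/u)² + (1·δd/d)² + (½·δc/c)²) = √(0.00631 + 0.0119 + 6.33e-06) = 0.135
Q = 1600, so δQ = 0.135 × 1600 = 215.

215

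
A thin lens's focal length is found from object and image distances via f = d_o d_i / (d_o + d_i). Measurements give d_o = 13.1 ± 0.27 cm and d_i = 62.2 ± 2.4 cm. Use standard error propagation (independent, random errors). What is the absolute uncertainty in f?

0.198 cm

∂f/∂d_o = (d_i/(d_o+d_i))² = 0.682;  ∂f/∂d_i = (d_o/(d_o+d_i))² = 0.0303
δf = √((∂f/∂d_o · δd_o)² + (∂f/∂d_i · δd_i)²) = √(0.0339 + 0.00528) = 0.198 cm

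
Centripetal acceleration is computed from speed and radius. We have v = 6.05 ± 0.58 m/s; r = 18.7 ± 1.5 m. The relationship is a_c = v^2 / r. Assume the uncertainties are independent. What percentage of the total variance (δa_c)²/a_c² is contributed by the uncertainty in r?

(δa_c/a_c)² = (2·δv/v)² + (-1·δr/r)²
  v term: (2×0.0959)² = 0.0368
  r term: (-1×0.0802)² = 0.00643
Total = 0.0432. Share from r = 0.00643/0.0432 = 0.149.

14.9%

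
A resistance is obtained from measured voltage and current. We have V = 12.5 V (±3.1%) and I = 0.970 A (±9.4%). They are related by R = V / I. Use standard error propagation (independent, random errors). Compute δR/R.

Each factor contributes (exponent × relative error)² to (δR/R)²:
  (1·δV/V)² = (1×0.0310)² = 0.000961;  (-1·δI/I)² = (-1×0.0940)² = 0.00884
δR/R = √(0.00980) = 0.0990

0.0990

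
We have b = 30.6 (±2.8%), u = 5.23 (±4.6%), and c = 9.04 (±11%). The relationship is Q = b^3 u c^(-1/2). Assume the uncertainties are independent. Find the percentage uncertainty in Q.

Since Q is a product/quotient, work with relative uncertainties:
  (3·δb/b)² = (3×0.0280)² = 0.00706;  (1·δu/u)² = (1×0.0460)² = 0.00212;  (−½·δc/c)² = (-0.5×0.110)² = 0.00302
δQ/Q = √(0.0122) = 0.110

11.0%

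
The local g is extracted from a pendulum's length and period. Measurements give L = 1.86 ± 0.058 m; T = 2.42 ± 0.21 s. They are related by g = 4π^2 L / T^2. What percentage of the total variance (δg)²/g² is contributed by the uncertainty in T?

96.9%

(δg/g)² = (1·δL/L)² + (-2·δT/T)²
  L term: (1×0.0312)² = 0.000972
  T term: (-2×0.0868)² = 0.0301
Total = 0.0311. Share from T = 0.0301/0.0311 = 0.969.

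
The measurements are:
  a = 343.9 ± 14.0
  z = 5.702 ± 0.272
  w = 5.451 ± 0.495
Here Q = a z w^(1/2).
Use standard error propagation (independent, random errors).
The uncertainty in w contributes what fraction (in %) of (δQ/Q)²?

34.4%

(δQ/Q)² = (1·δa/a)² + (1·δz/z)² + (½·δw/w)²
  a term: (1×0.0407)² = 0.00166
  z term: (1×0.0477)² = 0.00228
  w term: (0.5×0.0908)² = 0.00206
Total = 0.00599. Share from w = 0.00206/0.00599 = 0.344.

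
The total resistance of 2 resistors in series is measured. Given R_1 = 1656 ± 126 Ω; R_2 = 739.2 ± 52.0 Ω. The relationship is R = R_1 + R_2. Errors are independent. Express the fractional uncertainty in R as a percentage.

R is a linear combination, so absolute uncertainties add in quadrature:
  (δR_1)² = 15900;  (δR_2)² = 2700
δR = √(18600) = 136 Ω
R = 2395 Ω, so δR/R = 136/2395 = 0.0569.

5.69%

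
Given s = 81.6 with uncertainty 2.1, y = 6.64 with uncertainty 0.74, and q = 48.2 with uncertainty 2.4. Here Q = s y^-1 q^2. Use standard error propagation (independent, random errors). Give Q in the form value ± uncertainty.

Products/powers → add relative errors in quadrature, weighted by exponent:
  (1·δs/s)² = (1×0.0257)² = 0.000662;  (-1·δy/y)² = (-1×0.111)² = 0.0124;  (2·δq/q)² = (2×0.0498)² = 0.00992
δQ/Q = √(0.0230) = 0.152
Q = 28600, so δQ = 0.152 × 28600 = 4330.

28600 ± 4330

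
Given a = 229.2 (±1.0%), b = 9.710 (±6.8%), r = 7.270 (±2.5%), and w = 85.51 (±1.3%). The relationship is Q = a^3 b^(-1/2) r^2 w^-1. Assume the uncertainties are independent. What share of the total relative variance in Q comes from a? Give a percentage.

19.0%

(δQ/Q)² = (3·δa/a)² + (−½·δb/b)² + (2·δr/r)² + (-1·δw/w)²
  a term: (3×0.0100)² = 0.000900
  b term: (-0.5×0.0680)² = 0.00116
  r term: (2×0.0250)² = 0.00250
  w term: (-1×0.0130)² = 0.000169
Total = 0.00473. Share from a = 0.000900/0.00473 = 0.190.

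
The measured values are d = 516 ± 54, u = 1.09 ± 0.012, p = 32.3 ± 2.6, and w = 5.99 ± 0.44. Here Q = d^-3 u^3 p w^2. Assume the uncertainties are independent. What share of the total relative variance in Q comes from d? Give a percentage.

(δQ/Q)² = (-3·δd/d)² + (3·δu/u)² + (1·δp/p)² + (2·δw/w)²
  d term: (-3×0.105)² = 0.0986
  u term: (3×0.0110)² = 0.00109
  p term: (1×0.0805)² = 0.00648
  w term: (2×0.0735)² = 0.0216
Total = 0.128. Share from d = 0.0986/0.128 = 0.772.

77.2%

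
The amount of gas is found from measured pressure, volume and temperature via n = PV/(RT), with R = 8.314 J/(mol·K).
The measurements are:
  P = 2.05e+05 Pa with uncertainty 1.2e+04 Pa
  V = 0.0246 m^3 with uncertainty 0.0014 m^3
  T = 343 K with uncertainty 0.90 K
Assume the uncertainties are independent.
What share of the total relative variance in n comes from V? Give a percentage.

(δn/n)² = (1·δP/P)² + (1·δV/V)² + (-1·δT/T)²
  P term: (1×0.0585)² = 0.00343
  V term: (1×0.0569)² = 0.00324
  T term: (-1×0.00262)² = 6.88e-06
Total = 0.00667. Share from V = 0.00324/0.00667 = 0.485.

48.5%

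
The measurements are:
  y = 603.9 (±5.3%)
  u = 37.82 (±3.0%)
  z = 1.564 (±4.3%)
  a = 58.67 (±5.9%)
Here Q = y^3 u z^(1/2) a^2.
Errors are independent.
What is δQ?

Q is a product of powers, so relative uncertainties combine in quadrature:
  (3·δy/y)² = (3×0.0530)² = 0.0253;  (1·δu/u)² = (1×0.0300)² = 0.000900;  (½·δz/z)² = (0.5×0.0430)² = 0.000462;  (2·δa/a)² = (2×0.0590)² = 0.0139
δQ/Q = √(0.0406) = 0.201
Q = 3.586e+13, so δQ = 0.201 × 3.586e+13 = 7.22e+12.

7.22e+12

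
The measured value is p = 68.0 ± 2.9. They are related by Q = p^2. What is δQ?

394

Q ∝ p^2, so δQ/Q = |2| · δp/p = 2 × 0.0426 = 0.0853.
Q = 4620, so δQ = 0.0853 × 4620 = 394.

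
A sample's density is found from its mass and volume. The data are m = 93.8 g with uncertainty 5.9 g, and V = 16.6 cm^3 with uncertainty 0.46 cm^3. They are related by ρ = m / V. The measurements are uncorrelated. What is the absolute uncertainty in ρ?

0.388 g/cm^3

Products/powers → add relative errors in quadrature, weighted by exponent:
  (1·δm/m)² = (1×0.0629)² = 0.00396;  (-1·δV/V)² = (-1×0.0277)² = 0.000768
δρ/ρ = √(0.00472) = 0.0687
ρ = 5.65 g/cm^3, so δρ = 0.0687 × 5.65 = 0.388 g/cm^3.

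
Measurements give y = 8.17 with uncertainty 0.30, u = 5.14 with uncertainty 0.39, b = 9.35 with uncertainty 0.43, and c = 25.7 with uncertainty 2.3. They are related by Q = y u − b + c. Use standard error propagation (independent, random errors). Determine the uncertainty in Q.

4.24

Let p = y·u = 42.0. δp/p = √((1·δy/y)² + (1·δu/u)²) = √(0.00135 + 0.00576) = 0.0843, so δp = 3.54.
Q = p − b + c: δQ = √(δp² + δb² + δc²) = √(12.5 + 0.185 + 5.29) = 4.24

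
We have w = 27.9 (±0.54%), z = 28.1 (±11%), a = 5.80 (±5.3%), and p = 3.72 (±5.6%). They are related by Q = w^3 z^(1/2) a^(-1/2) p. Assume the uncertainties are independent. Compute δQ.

15000

Relative error in a monomial: (δQ/Q)² = Σ (nᵢ · δxᵢ/xᵢ)².
  (3·δw/w)² = (3×0.00540)² = 0.000262;  (½·δz/z)² = (0.5×0.110)² = 0.00302;  (−½·δa/a)² = (-0.5×0.0530)² = 0.000702;  (1·δp/p)² = (1×0.0560)² = 0.00314
δQ/Q = √(0.00713) = 0.0844
Q = 1.78e+05, so δQ = 0.0844 × 1.78e+05 = 15000.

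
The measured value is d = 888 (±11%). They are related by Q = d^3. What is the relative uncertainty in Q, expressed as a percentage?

For a monomial Q ∝ d^3, fractional errors add in quadrature:
  (3·δd/d)² = (3×0.110)² = 0.109
δQ/Q = √(0.109) = 0.330

33.0%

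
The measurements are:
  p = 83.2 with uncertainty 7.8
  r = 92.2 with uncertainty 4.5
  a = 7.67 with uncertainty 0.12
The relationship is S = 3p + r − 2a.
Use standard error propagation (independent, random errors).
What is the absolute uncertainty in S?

23.8

For a sum/difference, combine absolute errors in quadrature:
  (3·δp)² = 548;  (δr)² = 20.2;  (2·δa)² = 0.0576
δS = √(568) = 23.8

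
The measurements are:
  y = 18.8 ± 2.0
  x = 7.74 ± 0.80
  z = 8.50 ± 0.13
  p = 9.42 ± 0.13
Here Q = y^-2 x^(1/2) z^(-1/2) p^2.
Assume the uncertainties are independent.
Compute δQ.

0.0529

Q is a product of powers, so relative uncertainties combine in quadrature:
  (-2·δy/y)² = (-2×0.106)² = 0.0453;  (½·δx/x)² = (0.5×0.103)² = 0.00267;  (−½·δz/z)² = (-0.5×0.0153)² = 5.85e-05;  (2·δp/p)² = (2×0.0138)² = 0.000762
δQ/Q = √(0.0488) = 0.221
Q = 0.240, so δQ = 0.221 × 0.240 = 0.0529.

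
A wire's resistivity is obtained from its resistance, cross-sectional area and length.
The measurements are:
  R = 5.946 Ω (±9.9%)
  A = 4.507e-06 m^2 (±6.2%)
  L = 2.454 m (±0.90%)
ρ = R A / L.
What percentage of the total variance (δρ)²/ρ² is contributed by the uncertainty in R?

(δρ/ρ)² = (1·δR/R)² + (1·δA/A)² + (-1·δL/L)²
  R term: (1×0.0990)² = 0.00980
  A term: (1×0.0620)² = 0.00384
  L term: (-1×0.00900)² = 8.1e-05
Total = 0.0137. Share from R = 0.00980/0.0137 = 0.714.

71.4%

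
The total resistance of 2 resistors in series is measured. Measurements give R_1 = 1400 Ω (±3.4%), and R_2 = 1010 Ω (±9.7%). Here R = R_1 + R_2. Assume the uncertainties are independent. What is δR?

109 Ω

For a sum/difference, combine absolute errors in quadrature:
  (δR_1)² = 2270;  (δR_2)² = 9600
δR = √(11900) = 109 Ω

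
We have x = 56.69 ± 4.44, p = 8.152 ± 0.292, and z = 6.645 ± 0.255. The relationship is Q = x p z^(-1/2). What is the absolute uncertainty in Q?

15.8

Products/powers → add relative errors in quadrature, weighted by exponent:
  (1·δx/x)² = (1×0.0783)² = 0.00613;  (1·δp/p)² = (1×0.0358)² = 0.00128;  (−½·δz/z)² = (-0.5×0.0384)² = 0.000368
δQ/Q = √(0.00779) = 0.0882
Q = 179.3, so δQ = 0.0882 × 179.3 = 15.8.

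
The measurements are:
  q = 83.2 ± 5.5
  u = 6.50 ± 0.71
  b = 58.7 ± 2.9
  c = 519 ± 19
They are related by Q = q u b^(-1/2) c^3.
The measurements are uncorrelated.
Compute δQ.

Q is a product of powers, so relative uncertainties combine in quadrature:
  (1·δq/q)² = (1×0.0661)² = 0.00437;  (1·δu/u)² = (1×0.109)² = 0.0119;  (−½·δb/b)² = (-0.5×0.0494)² = 0.000610;  (3·δc/c)² = (3×0.0366)² = 0.0121
δQ/Q = √(0.0290) = 0.170
Q = 9.87e+09, so δQ = 0.170 × 9.87e+09 = 1.68e+09.

1.68e+09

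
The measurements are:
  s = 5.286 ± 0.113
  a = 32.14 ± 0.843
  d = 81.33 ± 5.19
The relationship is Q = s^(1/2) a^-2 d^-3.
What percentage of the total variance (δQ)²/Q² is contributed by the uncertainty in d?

92.7%

(δQ/Q)² = (½·δs/s)² + (-2·δa/a)² + (-3·δd/d)²
  s term: (0.5×0.0214)² = 0.000114
  a term: (-2×0.0262)² = 0.00275
  d term: (-3×0.0638)² = 0.0367
Total = 0.0395. Share from d = 0.0367/0.0395 = 0.927.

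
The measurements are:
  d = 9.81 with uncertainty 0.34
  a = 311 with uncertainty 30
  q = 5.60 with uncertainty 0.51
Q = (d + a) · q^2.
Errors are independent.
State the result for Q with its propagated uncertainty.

Let u = d + a = 321. δu = √(δd² + δa²) = √(0.116 + 900) = 30.0, so δu/u = 0.0935.
Q is then a monomial in u, q:
δQ/Q = √((δu/u)² + (2·δq/q)²) = √(0.00875 + 0.0332) = 0.205
Q = 10100, so δQ = 0.205 × 10100 = 2060.

10100 ± 2060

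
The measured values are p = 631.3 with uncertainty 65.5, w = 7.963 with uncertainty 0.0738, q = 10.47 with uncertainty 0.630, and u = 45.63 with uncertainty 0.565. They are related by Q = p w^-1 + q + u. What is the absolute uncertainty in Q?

8.30

Let h = p·w^-1 = 79.28. δh/h = √((1·δp/p)² + (-1·δw/w)²) = √(0.0108 + 8.59e-05) = 0.104, so δh = 8.26.
Q = h + q + u: δQ = √(δh² + δq² + δu²) = √(68.2 + 0.397 + 0.319) = 8.30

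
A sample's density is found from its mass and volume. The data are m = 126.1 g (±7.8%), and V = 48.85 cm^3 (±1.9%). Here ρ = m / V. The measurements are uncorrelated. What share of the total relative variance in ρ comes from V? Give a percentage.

5.60%

(δρ/ρ)² = (1·δm/m)² + (-1·δV/V)²
  m term: (1×0.0780)² = 0.00608
  V term: (-1×0.0190)² = 0.000361
Total = 0.00645. Share from V = 0.000361/0.00645 = 0.0560.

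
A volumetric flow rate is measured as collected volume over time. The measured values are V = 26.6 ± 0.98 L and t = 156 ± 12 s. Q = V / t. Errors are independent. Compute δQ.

0.0145 L/s

Each factor contributes (exponent × relative error)² to (δQ/Q)²:
  (1·δV/V)² = (1×0.0368)² = 0.00136;  (-1·δt/t)² = (-1×0.0769)² = 0.00592
δQ/Q = √(0.00727) = 0.0853
Q = 0.171 L/s, so δQ = 0.0853 × 0.171 = 0.0145 L/s.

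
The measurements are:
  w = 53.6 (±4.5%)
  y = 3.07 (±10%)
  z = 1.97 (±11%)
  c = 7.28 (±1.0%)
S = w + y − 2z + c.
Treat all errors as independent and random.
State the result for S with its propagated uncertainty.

60.0 ± 2.47

S is a linear combination, so absolute uncertainties add in quadrature:
  (δw)² = 5.82;  (δy)² = 0.0942;  (2·δz)² = 0.188;  (δc)² = 0.00530
δS = √(6.11) = 2.47
S = 60.0.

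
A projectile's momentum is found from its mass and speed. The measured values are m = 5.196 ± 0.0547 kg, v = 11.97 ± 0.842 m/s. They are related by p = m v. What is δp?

4.42 kg·m/s

p is a product of powers, so relative uncertainties combine in quadrature:
  (1·δm/m)² = (1×0.0105)² = 0.000111;  (1·δv/v)² = (1×0.0703)² = 0.00495
δp/p = √(0.00506) = 0.0711
p = 62.20 kg·m/s, so δp = 0.0711 × 62.20 = 4.42 kg·m/s.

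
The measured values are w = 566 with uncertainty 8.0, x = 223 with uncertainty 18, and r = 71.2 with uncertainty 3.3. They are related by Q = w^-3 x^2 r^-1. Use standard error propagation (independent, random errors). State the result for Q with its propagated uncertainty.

(3.85 ± 0.667) × 10^-6

Since Q is a product/quotient, work with relative uncertainties:
  (-3·δw/w)² = (-3×0.0141)² = 0.00180;  (2·δx/x)² = (2×0.0807)² = 0.0261;  (-1·δr/r)² = (-1×0.0463)² = 0.00215
δQ/Q = √(0.0300) = 0.173
Q = 3.85e-06, so δQ = 0.173 × 3.85e-06 = 6.67e-07.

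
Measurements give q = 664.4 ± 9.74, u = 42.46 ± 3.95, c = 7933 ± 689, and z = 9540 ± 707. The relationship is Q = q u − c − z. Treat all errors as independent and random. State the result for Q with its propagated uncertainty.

10740 ± 2830

Let p = q·u = 28210. δp/p = √((1·δq/q)² + (1·δu/u)²) = √(0.000215 + 0.00865) = 0.0942, so δp = 2660.
Q = p − c − z: δQ = √(δp² + δc² + δz²) = √(7.06e+06 + 4.75e+05 + 5e+05) = 2830
Q = 10740.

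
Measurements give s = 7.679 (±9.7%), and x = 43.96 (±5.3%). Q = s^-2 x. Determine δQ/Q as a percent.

For a monomial Q ∝ s^-2, x, fractional errors add in quadrature:
  (-2·δs/s)² = (-2×0.0970)² = 0.0376;  (1·δx/x)² = (1×0.0530)² = 0.00281
δQ/Q = √(0.0404) = 0.201

20.1%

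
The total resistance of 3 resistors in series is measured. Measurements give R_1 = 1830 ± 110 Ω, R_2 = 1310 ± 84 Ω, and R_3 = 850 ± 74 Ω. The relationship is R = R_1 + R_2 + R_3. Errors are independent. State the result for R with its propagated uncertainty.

For a sum/difference, combine absolute errors in quadrature:
  (δR_1)² = 12100;  (δR_2)² = 7060;  (δR_3)² = 5480
δR = √(24600) = 157 Ω
R = 3990 Ω.

3990 ± 157 Ω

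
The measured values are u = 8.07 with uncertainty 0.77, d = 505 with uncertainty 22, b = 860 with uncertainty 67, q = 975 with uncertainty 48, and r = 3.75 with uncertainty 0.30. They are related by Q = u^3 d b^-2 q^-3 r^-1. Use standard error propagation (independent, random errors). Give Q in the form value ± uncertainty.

Since Q is a product/quotient, work with relative uncertainties:
  (3·δu/u)² = (3×0.0954)² = 0.0819;  (1·δd/d)² = (1×0.0436)² = 0.00190;  (-2·δb/b)² = (-2×0.0779)² = 0.0243;  (-3·δq/q)² = (-3×0.0492)² = 0.0218;  (-1·δr/r)² = (-1×0.0800)² = 0.00640
δQ/Q = √(0.136) = 0.369
Q = 1.03e-10, so δQ = 0.369 × 1.03e-10 = 3.81e-11.

(1.03 ± 0.381) × 10^-10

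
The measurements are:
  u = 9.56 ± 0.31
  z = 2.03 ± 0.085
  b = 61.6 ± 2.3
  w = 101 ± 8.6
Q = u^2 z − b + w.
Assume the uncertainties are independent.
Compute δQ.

16.9

Let p = u^2·z = 186. δp/p = √((2·δu/u)² + (1·δz/z)²) = √(0.00421 + 0.00175) = 0.0772, so δp = 14.3.
Q = p − b + w: δQ = √(δp² + δb² + δw²) = √(205 + 5.29 + 74.0) = 16.9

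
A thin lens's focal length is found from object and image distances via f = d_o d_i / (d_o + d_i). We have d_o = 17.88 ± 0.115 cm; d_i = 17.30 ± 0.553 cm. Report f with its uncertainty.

∂f/∂d_o = (d_i/(d_o+d_i))² = 0.242;  ∂f/∂d_i = (d_o/(d_o+d_i))² = 0.258
δf = √((∂f/∂d_o · δd_o)² + (∂f/∂d_i · δd_i)²) = √(0.000773 + 0.0204) = 0.146 cm
f = 8.793 cm.

8.793 ± 0.146 cm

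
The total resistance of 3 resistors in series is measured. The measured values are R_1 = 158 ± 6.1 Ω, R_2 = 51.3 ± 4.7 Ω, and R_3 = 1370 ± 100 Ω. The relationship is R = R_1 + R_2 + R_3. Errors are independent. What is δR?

100 Ω

Sums and differences: (δR)² = Σ (cᵢ δxᵢ)².
  (δR_1)² = 37.2;  (δR_2)² = 22.1;  (δR_3)² = 10000
δR = √(10100) = 100 Ω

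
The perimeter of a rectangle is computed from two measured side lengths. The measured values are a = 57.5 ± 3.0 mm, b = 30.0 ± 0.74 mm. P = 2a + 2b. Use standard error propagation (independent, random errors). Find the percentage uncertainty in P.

P is a linear combination, so absolute uncertainties add in quadrature:
  (2·δa)² = 36.0;  (2·δb)² = 2.19
δP = √(38.2) = 6.18 mm
P = 175 mm, so δP/P = 6.18/175 = 0.0353.

3.53%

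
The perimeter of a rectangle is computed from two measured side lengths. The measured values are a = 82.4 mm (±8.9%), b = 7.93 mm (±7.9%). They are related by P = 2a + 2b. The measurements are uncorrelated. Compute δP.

Absolute uncertainties add in quadrature for a linear combination:
  (2·δa)² = 215;  (2·δb)² = 1.57
δP = √(217) = 14.7 mm

14.7 mm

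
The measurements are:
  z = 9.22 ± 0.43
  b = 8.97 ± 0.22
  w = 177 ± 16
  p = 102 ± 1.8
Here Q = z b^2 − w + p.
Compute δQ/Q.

Let h = z·b^2 = 742. δh/h = √((1·δz/z)² + (2·δb/b)²) = √(0.00218 + 0.00241) = 0.0677, so δh = 50.2.
Q = h − w + p: δQ = √(δh² + δw² + δp²) = √(2520 + 256 + 3.24) = 52.7
Q = 667, so δQ/Q = 52.7/667 = 0.0791.

0.0791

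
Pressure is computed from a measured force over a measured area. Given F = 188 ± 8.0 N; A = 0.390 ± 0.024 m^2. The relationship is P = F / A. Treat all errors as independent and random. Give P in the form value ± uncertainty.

Each factor contributes (exponent × relative error)² to (δP/P)²:
  (1·δF/F)² = (1×0.0426)² = 0.00181;  (-1·δA/A)² = (-1×0.0615)² = 0.00379
δP/P = √(0.00560) = 0.0748
P = 482 Pa, so δP = 0.0748 × 482 = 36.1 Pa.

482 ± 36.1 Pa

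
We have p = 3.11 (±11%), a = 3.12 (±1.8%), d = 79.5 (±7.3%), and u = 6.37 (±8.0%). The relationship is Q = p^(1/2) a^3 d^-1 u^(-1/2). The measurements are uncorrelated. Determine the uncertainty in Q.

Products/powers → add relative errors in quadrature, weighted by exponent:
  (½·δp/p)² = (0.5×0.110)² = 0.00303;  (3·δa/a)² = (3×0.0180)² = 0.00292;  (-1·δd/d)² = (-1×0.0730)² = 0.00533;  (−½·δu/u)² = (-0.5×0.0800)² = 0.00160
δQ/Q = √(0.0129) = 0.113
Q = 0.267, so δQ = 0.113 × 0.267 = 0.0303.

0.0303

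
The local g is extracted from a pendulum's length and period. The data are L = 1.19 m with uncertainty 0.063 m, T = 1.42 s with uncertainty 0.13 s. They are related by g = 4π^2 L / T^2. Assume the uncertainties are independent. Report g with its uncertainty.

For a monomial g ∝ L, T^-2, fractional errors add in quadrature:
  (1·δL/L)² = (1×0.0529)² = 0.00280;  (-2·δT/T)² = (-2×0.0915)² = 0.0335
δg/g = √(0.0363) = 0.191
g = 23.3 m/s^2, so δg = 0.191 × 23.3 = 4.44 m/s^2.

23.3 ± 4.44 m/s^2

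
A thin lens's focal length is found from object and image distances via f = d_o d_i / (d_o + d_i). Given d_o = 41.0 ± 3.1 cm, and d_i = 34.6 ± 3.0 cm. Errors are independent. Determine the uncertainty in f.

1.10 cm

∂f/∂d_o = (d_i/(d_o+d_i))² = 0.209;  ∂f/∂d_i = (d_o/(d_o+d_i))² = 0.294
δf = √((∂f/∂d_o · δd_o)² + (∂f/∂d_i · δd_i)²) = √(0.422 + 0.779) = 1.10 cm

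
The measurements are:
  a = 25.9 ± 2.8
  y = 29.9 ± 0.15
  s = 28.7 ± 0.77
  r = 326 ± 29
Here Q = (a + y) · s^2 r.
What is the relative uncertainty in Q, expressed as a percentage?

11.5%

Let u = a + y = 55.8. δu = √(δa² + δy²) = √(7.84 + 0.0225) = 2.80, so δu/u = 0.0503.
Q is then a monomial in u, s, r:
δQ/Q = √((δu/u)² + (2·δs/s)² + (1·δr/r)²) = √(0.00253 + 0.00288 + 0.00791) = 0.115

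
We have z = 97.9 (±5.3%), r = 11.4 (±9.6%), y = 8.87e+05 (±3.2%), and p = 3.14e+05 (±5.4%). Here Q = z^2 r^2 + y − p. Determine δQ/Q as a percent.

Let w = z^2·r^2 = 1.25e+06. δw/w = √((2·δz/z)² + (2·δr/r)²) = √(0.0112 + 0.0369) = 0.219, so δw = 2.73e+05.
Q = w + y − p: δQ = √(δw² + δy² + δp²) = √(7.46e+10 + 8.06e+08 + 2.88e+08) = 2.75e+05
Q = 1.82e+06, so δQ/Q = 2.75e+05/1.82e+06 = 0.151.

15.1%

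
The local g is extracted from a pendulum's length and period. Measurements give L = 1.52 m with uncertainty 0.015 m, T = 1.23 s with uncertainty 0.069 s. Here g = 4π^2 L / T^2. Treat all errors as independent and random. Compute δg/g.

g is a product of powers, so relative uncertainties combine in quadrature:
  (1·δL/L)² = (1×0.00987)² = 9.74e-05;  (-2·δT/T)² = (-2×0.0561)² = 0.0126
δg/g = √(0.0127) = 0.113

0.113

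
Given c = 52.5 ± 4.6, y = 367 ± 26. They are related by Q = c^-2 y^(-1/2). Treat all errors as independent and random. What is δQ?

Each factor contributes (exponent × relative error)² to (δQ/Q)²:
  (-2·δc/c)² = (-2×0.0876)² = 0.0307;  (−½·δy/y)² = (-0.5×0.0708)² = 0.00125
δQ/Q = √(0.0320) = 0.179
Q = 1.89e-05, so δQ = 0.179 × 1.89e-05 = 3.39e-06.

3.39e-06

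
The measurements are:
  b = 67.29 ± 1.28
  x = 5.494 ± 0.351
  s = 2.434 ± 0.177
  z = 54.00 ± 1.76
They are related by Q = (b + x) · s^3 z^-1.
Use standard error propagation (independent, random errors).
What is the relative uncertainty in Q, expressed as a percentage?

Let u = b + x = 72.78. δu = √(δb² + δx²) = √(1.64 + 0.123) = 1.33, so δu/u = 0.0182.
Q is then a monomial in u, s, z:
δQ/Q = √((δu/u)² + (3·δs/s)² + (-1·δz/z)²) = √(0.000333 + 0.0476 + 0.00106) = 0.221

22.1%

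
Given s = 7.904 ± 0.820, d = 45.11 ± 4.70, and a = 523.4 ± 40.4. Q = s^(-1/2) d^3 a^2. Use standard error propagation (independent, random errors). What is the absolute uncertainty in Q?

3.15e+09

For a monomial Q ∝ s^(-1/2), d^3, a^2, fractional errors add in quadrature:
  (−½·δs/s)² = (-0.5×0.104)² = 0.00269;  (3·δd/d)² = (3×0.104)² = 0.0977;  (2·δa/a)² = (2×0.0772)² = 0.0238
δQ/Q = √(0.124) = 0.352
Q = 8.945e+09, so δQ = 0.352 × 8.945e+09 = 3.15e+09.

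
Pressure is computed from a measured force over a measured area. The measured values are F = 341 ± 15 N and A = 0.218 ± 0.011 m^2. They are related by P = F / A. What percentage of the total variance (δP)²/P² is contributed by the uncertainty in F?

43.2%

(δP/P)² = (1·δF/F)² + (-1·δA/A)²
  F term: (1×0.0440)² = 0.00193
  A term: (-1×0.0505)² = 0.00255
Total = 0.00448. Share from F = 0.00193/0.00448 = 0.432.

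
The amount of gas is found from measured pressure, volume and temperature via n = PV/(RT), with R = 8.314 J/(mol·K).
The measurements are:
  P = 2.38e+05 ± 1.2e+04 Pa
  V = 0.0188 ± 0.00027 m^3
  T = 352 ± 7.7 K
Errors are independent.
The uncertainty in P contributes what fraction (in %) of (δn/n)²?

78.8%

(δn/n)² = (1·δP/P)² + (1·δV/V)² + (-1·δT/T)²
  P term: (1×0.0504)² = 0.00254
  V term: (1×0.0144)² = 0.000206
  T term: (-1×0.0219)² = 0.000479
Total = 0.00323. Share from P = 0.00254/0.00323 = 0.788.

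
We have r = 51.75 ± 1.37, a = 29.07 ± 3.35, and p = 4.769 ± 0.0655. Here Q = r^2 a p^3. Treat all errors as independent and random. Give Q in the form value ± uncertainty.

Q is a product of powers, so relative uncertainties combine in quadrature:
  (2·δr/r)² = (2×0.0265)² = 0.00280;  (1·δa/a)² = (1×0.115)² = 0.0133;  (3·δp/p)² = (3×0.0137)² = 0.00170
δQ/Q = √(0.0178) = 0.133
Q = 8.444e+06, so δQ = 0.133 × 8.444e+06 = 1.13e+06.

(8.444 ± 1.13) × 10^6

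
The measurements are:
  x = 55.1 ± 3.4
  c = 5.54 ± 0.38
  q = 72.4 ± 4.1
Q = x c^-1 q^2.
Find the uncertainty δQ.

Relative error in a monomial: (δQ/Q)² = Σ (nᵢ · δxᵢ/xᵢ)².
  (1·δx/x)² = (1×0.0617)² = 0.00381;  (-1·δc/c)² = (-1×0.0686)² = 0.00470;  (2·δq/q)² = (2×0.0566)² = 0.0128
δQ/Q = √(0.0213) = 0.146
Q = 52100, so δQ = 0.146 × 52100 = 7620.

7620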